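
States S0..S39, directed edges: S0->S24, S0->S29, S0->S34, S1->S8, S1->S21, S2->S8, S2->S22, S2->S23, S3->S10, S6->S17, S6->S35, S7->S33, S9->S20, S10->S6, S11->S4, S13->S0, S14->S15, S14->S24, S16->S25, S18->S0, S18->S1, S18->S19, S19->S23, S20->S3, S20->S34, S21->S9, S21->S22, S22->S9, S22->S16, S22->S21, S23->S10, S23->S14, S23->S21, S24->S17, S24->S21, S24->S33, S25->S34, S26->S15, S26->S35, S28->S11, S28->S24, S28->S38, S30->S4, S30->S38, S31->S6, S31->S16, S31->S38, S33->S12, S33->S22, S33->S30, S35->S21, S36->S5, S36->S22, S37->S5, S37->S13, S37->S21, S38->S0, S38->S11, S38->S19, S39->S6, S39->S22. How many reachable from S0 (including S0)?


BFS from S0:
  layer 0: {S0}
  layer 1: {S24, S29, S34}
  layer 2: {S17, S21, S33}
  layer 3: {S9, S12, S22, S30}
  layer 4: {S4, S16, S20, S38}
  layer 5: {S3, S11, S19, S25}
  layer 6: {S10, S23}
  layer 7: {S6, S14}
  layer 8: {S15, S35}
Reachable set: {S0, S3, S4, S6, S9, S10, S11, S12, S14, S15, S16, S17, S19, S20, S21, S22, S23, S24, S25, S29, S30, S33, S34, S35, S38}
Count = 25

25


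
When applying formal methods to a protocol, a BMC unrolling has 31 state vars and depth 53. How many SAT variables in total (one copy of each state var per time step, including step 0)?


BMC unrolls to depth k, creating one copy of each state var for steps 0..k.
Step count = 53 + 1 = 54 (steps 0 through 53)
Vars per step = 31
Total = 31 * 54 = 1674

1674


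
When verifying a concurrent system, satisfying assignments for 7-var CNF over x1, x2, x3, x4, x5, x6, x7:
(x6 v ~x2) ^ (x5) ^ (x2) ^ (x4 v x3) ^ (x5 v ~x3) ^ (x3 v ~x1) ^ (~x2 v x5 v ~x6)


CNF with 7 clauses over 7 vars (128 assignments).
An assignment satisfies CNF iff every clause has >=1 true literal.
Check each row (bits = x1,x2,x3,x4,x5,x6,x7; clause T/F shown):
  row 0 [0000000]: clauses=TFFFTTT -> 0
  row 1 [0000001]: clauses=TFFFTTT -> 0
  row 2 [0000010]: clauses=TFFFTTT -> 0
  row 3 [0000011]: clauses=TFFFTTT -> 0
  row 4 [0000100]: clauses=TTFFTTT -> 0
  (every remaining row is evaluated the same way; all 128 results are listed next)
Full result column, 8 rows per line (x1,x2,x3,x4 fixed per line; x5,x6,x7 runs 000..111 left to right):
  rows 0-7 [x1,x2,x3,x4=0000]: 00000000  (ones: 0)
  rows 8-15 [x1,x2,x3,x4=0001]: 00000000  (ones: 0)
  rows 16-23 [x1,x2,x3,x4=0010]: 00000000  (ones: 0)
  rows 24-31 [x1,x2,x3,x4=0011]: 00000000  (ones: 0)
  rows 32-39 [x1,x2,x3,x4=0100]: 00000000  (ones: 0)
  rows 40-47 [x1,x2,x3,x4=0101]: 00000011  (ones: 2)
  rows 48-55 [x1,x2,x3,x4=0110]: 00000011  (ones: 2)
  rows 56-63 [x1,x2,x3,x4=0111]: 00000011  (ones: 2)
  rows 64-71 [x1,x2,x3,x4=1000]: 00000000  (ones: 0)
  rows 72-79 [x1,x2,x3,x4=1001]: 00000000  (ones: 0)
  rows 80-87 [x1,x2,x3,x4=1010]: 00000000  (ones: 0)
  rows 88-95 [x1,x2,x3,x4=1011]: 00000000  (ones: 0)
  rows 96-103 [x1,x2,x3,x4=1100]: 00000000  (ones: 0)
  rows 104-111 [x1,x2,x3,x4=1101]: 00000000  (ones: 0)
  rows 112-119 [x1,x2,x3,x4=1110]: 00000011  (ones: 2)
  rows 120-127 [x1,x2,x3,x4=1111]: 00000011  (ones: 2)
Satisfying assignments = 0+0+0+0+0+2+2+2+0+0+0+0+0+0+2+2 = 10

10


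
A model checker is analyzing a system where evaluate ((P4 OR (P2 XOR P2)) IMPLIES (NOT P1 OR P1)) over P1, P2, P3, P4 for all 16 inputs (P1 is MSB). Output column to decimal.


Formula: ((P4 OR (P2 XOR P2)) IMPLIES (NOT P1 OR P1)) over P1, P2, P3, P4 (16 rows)
Evaluate each row (bits = P1,P2,P3,P4, MSB first):
  row 0 [0000]: ((0 OR (0 XOR 0)) IMPLIES (NOT 0 OR 0)) -> 1
  row 1 [0001]: ((1 OR (0 XOR 0)) IMPLIES (NOT 0 OR 0)) -> 1
  row 2 [0010]: ((0 OR (0 XOR 0)) IMPLIES (NOT 0 OR 0)) -> 1
  row 3 [0011]: ((1 OR (0 XOR 0)) IMPLIES (NOT 0 OR 0)) -> 1
  row 4 [0100]: ((0 OR (1 XOR 1)) IMPLIES (NOT 0 OR 0)) -> 1
  row 5 [0101]: ((1 OR (1 XOR 1)) IMPLIES (NOT 0 OR 0)) -> 1
  row 6 [0110]: ((0 OR (1 XOR 1)) IMPLIES (NOT 0 OR 0)) -> 1
  row 7 [0111]: ((1 OR (1 XOR 1)) IMPLIES (NOT 0 OR 0)) -> 1
  row 8 [1000]: ((0 OR (0 XOR 0)) IMPLIES (NOT 1 OR 1)) -> 1
  row 9 [1001]: ((1 OR (0 XOR 0)) IMPLIES (NOT 1 OR 1)) -> 1
  row 10 [1010]: ((0 OR (0 XOR 0)) IMPLIES (NOT 1 OR 1)) -> 1
  row 11 [1011]: ((1 OR (0 XOR 0)) IMPLIES (NOT 1 OR 1)) -> 1
  row 12 [1100]: ((0 OR (1 XOR 1)) IMPLIES (NOT 1 OR 1)) -> 1
  row 13 [1101]: ((1 OR (1 XOR 1)) IMPLIES (NOT 1 OR 1)) -> 1
  row 14 [1110]: ((0 OR (1 XOR 1)) IMPLIES (NOT 1 OR 1)) -> 1
  row 15 [1111]: ((1 OR (1 XOR 1)) IMPLIES (NOT 1 OR 1)) -> 1
Full result column, 4 rows per line (P1,P2 fixed per line; P3,P4 runs 00..11 left to right):
  rows 0-3 [P1,P2=00]: 1111  = hex F
  rows 4-7 [P1,P2=01]: 1111  = hex F
  rows 8-11 [P1,P2=10]: 1111  = hex F
  rows 12-15 [P1,P2=11]: 1111  = hex F
Output column (row 0 .. row 15) = 1111111111111111
Output column grouped in 4s = 1111 1111 1111 1111 = 0xFFFF
Convert to decimal digit by digit (value = value*16 + digit):
  F -> 15
  15*16 + 15 (F) = 255
  255*16 + 15 (F) = 4095
  4095*16 + 15 (F) = 65535
Decimal = 65535

65535


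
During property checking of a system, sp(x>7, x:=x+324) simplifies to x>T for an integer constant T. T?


Formula: sp(P, x:=E) = exists old_x. (x = E[old_x/x]) AND P[old_x/x] (old_x is the value of x before the assignment; eliminate old_x by solving x = E[old_x/x] for old_x)
Step 1: Precondition P: x>7, i.e. old_x > 7
Step 2: Assignment gives x = old_x + 324, so old_x = x - 324
Step 3: Substitute into P: x - 324 > 7
Step 4: Simplify: x > 7+324 = 331

331


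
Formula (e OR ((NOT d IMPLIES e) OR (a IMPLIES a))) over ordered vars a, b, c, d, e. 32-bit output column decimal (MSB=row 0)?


Formula: (e OR ((NOT d IMPLIES e) OR (a IMPLIES a))) over a, b, c, d, e (32 rows)
Evaluate each row (bits = a,b,c,d,e, MSB first):
  row 0 [00000]: (0 OR ((NOT 0 IMPLIES 0) OR (0 IMPLIES 0))) -> 1
  row 1 [00001]: (1 OR ((NOT 0 IMPLIES 1) OR (0 IMPLIES 0))) -> 1
  row 2 [00010]: (0 OR ((NOT 1 IMPLIES 0) OR (0 IMPLIES 0))) -> 1
  row 3 [00011]: (1 OR ((NOT 1 IMPLIES 1) OR (0 IMPLIES 0))) -> 1
  row 4 [00100]: (0 OR ((NOT 0 IMPLIES 0) OR (0 IMPLIES 0))) -> 1
  row 5 [00101]: (1 OR ((NOT 0 IMPLIES 1) OR (0 IMPLIES 0))) -> 1
  row 6 [00110]: (0 OR ((NOT 1 IMPLIES 0) OR (0 IMPLIES 0))) -> 1
  row 7 [00111]: (1 OR ((NOT 1 IMPLIES 1) OR (0 IMPLIES 0))) -> 1
  row 8 [01000]: (0 OR ((NOT 0 IMPLIES 0) OR (0 IMPLIES 0))) -> 1
  row 9 [01001]: (1 OR ((NOT 0 IMPLIES 1) OR (0 IMPLIES 0))) -> 1
  row 10 [01010]: (0 OR ((NOT 1 IMPLIES 0) OR (0 IMPLIES 0))) -> 1
  row 11 [01011]: (1 OR ((NOT 1 IMPLIES 1) OR (0 IMPLIES 0))) -> 1
  row 12 [01100]: (0 OR ((NOT 0 IMPLIES 0) OR (0 IMPLIES 0))) -> 1
  row 13 [01101]: (1 OR ((NOT 0 IMPLIES 1) OR (0 IMPLIES 0))) -> 1
  row 14 [01110]: (0 OR ((NOT 1 IMPLIES 0) OR (0 IMPLIES 0))) -> 1
  row 15 [01111]: (1 OR ((NOT 1 IMPLIES 1) OR (0 IMPLIES 0))) -> 1
  row 16 [10000]: (0 OR ((NOT 0 IMPLIES 0) OR (1 IMPLIES 1))) -> 1
  row 17 [10001]: (1 OR ((NOT 0 IMPLIES 1) OR (1 IMPLIES 1))) -> 1
  row 18 [10010]: (0 OR ((NOT 1 IMPLIES 0) OR (1 IMPLIES 1))) -> 1
  row 19 [10011]: (1 OR ((NOT 1 IMPLIES 1) OR (1 IMPLIES 1))) -> 1
  row 20 [10100]: (0 OR ((NOT 0 IMPLIES 0) OR (1 IMPLIES 1))) -> 1
  row 21 [10101]: (1 OR ((NOT 0 IMPLIES 1) OR (1 IMPLIES 1))) -> 1
  row 22 [10110]: (0 OR ((NOT 1 IMPLIES 0) OR (1 IMPLIES 1))) -> 1
  row 23 [10111]: (1 OR ((NOT 1 IMPLIES 1) OR (1 IMPLIES 1))) -> 1
  row 24 [11000]: (0 OR ((NOT 0 IMPLIES 0) OR (1 IMPLIES 1))) -> 1
  row 25 [11001]: (1 OR ((NOT 0 IMPLIES 1) OR (1 IMPLIES 1))) -> 1
  row 26 [11010]: (0 OR ((NOT 1 IMPLIES 0) OR (1 IMPLIES 1))) -> 1
  row 27 [11011]: (1 OR ((NOT 1 IMPLIES 1) OR (1 IMPLIES 1))) -> 1
  row 28 [11100]: (0 OR ((NOT 0 IMPLIES 0) OR (1 IMPLIES 1))) -> 1
  row 29 [11101]: (1 OR ((NOT 0 IMPLIES 1) OR (1 IMPLIES 1))) -> 1
  row 30 [11110]: (0 OR ((NOT 1 IMPLIES 0) OR (1 IMPLIES 1))) -> 1
  row 31 [11111]: (1 OR ((NOT 1 IMPLIES 1) OR (1 IMPLIES 1))) -> 1
Full result column, 4 rows per line (a,b,c fixed per line; d,e runs 00..11 left to right):
  rows 0-3 [a,b,c=000]: 1111  = hex F
  rows 4-7 [a,b,c=001]: 1111  = hex F
  rows 8-11 [a,b,c=010]: 1111  = hex F
  rows 12-15 [a,b,c=011]: 1111  = hex F
  rows 16-19 [a,b,c=100]: 1111  = hex F
  rows 20-23 [a,b,c=101]: 1111  = hex F
  rows 24-27 [a,b,c=110]: 1111  = hex F
  rows 28-31 [a,b,c=111]: 1111  = hex F
Output column (row 0 .. row 31) = 11111111111111111111111111111111
Output column grouped in 4s = 1111 1111 1111 1111 1111 1111 1111 1111 = 0xFFFFFFFF
Convert to decimal digit by digit (value = value*16 + digit):
  F -> 15
  15*16 + 15 (F) = 255
  255*16 + 15 (F) = 4095
  4095*16 + 15 (F) = 65535
  65535*16 + 15 (F) = 1048575
  1048575*16 + 15 (F) = 16777215
  16777215*16 + 15 (F) = 268435455
  268435455*16 + 15 (F) = 4294967295
Decimal = 4294967295

4294967295


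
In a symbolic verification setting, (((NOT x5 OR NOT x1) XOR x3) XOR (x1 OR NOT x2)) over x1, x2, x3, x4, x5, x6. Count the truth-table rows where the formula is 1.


Formula: (((NOT x5 OR NOT x1) XOR x3) XOR (x1 OR NOT x2)) over 6 vars (64 rows)
Evaluate each row (x1, x2, x3, x4, x5, x6 as bits, MSB first):
  row 0 [000000]: (((NOT 0 OR NOT 0) XOR 0) XOR (0 OR NOT 0)) -> 0
  row 1 [000001]: (((NOT 0 OR NOT 0) XOR 0) XOR (0 OR NOT 0)) -> 0
  row 2 [000010]: (((NOT 1 OR NOT 0) XOR 0) XOR (0 OR NOT 0)) -> 0
  row 3 [000011]: (((NOT 1 OR NOT 0) XOR 0) XOR (0 OR NOT 0)) -> 0
  row 4 [000100]: (((NOT 0 OR NOT 0) XOR 0) XOR (0 OR NOT 0)) -> 0
  (every remaining row is evaluated the same way; all 64 results are listed next)
Full result column, 8 rows per line (x1,x2,x3 fixed per line; x4,x5,x6 runs 000..111 left to right):
  rows 0-7 [x1,x2,x3=000]: 00000000  (ones: 0)
  rows 8-15 [x1,x2,x3=001]: 11111111  (ones: 8)
  rows 16-23 [x1,x2,x3=010]: 11111111  (ones: 8)
  rows 24-31 [x1,x2,x3=011]: 00000000  (ones: 0)
  rows 32-39 [x1,x2,x3=100]: 00110011  (ones: 4)
  rows 40-47 [x1,x2,x3=101]: 11001100  (ones: 4)
  rows 48-55 [x1,x2,x3=110]: 00110011  (ones: 4)
  rows 56-63 [x1,x2,x3=111]: 11001100  (ones: 4)
Count of 1-rows = 0+8+8+0+4+4+4+4 = 32

32


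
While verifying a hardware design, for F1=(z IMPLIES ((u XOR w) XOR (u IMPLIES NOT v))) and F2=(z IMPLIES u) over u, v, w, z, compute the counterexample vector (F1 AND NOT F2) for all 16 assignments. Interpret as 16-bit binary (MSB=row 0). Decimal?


F1 = (z IMPLIES ((u XOR w) XOR (u IMPLIES NOT v)))
F2 = (z IMPLIES u)
Counterexample to F1=>F2 is where F1=1 and F2=0.
Evaluate each row (bits = u,v,w,z, MSB first):
  row 0 [0000]: F1=1 F2=1 -> F1&~F2 -> 0
  row 1 [0001]: F1=1 F2=0 -> F1&~F2 -> 1
  row 2 [0010]: F1=1 F2=1 -> F1&~F2 -> 0
  row 3 [0011]: F1=0 F2=0 -> F1&~F2 -> 0
  row 4 [0100]: F1=1 F2=1 -> F1&~F2 -> 0
  row 5 [0101]: F1=1 F2=0 -> F1&~F2 -> 1
  row 6 [0110]: F1=1 F2=1 -> F1&~F2 -> 0
  row 7 [0111]: F1=0 F2=0 -> F1&~F2 -> 0
  row 8 [1000]: F1=1 F2=1 -> F1&~F2 -> 0
  row 9 [1001]: F1=0 F2=1 -> F1&~F2 -> 0
  row 10 [1010]: F1=1 F2=1 -> F1&~F2 -> 0
  row 11 [1011]: F1=1 F2=1 -> F1&~F2 -> 0
  row 12 [1100]: F1=1 F2=1 -> F1&~F2 -> 0
  row 13 [1101]: F1=1 F2=1 -> F1&~F2 -> 0
  row 14 [1110]: F1=1 F2=1 -> F1&~F2 -> 0
  row 15 [1111]: F1=0 F2=1 -> F1&~F2 -> 0
Full result column, 4 rows per line (u,v fixed per line; w,z runs 00..11 left to right):
  rows 0-3 [u,v=00]: 0100  = hex 4
  rows 4-7 [u,v=01]: 0100  = hex 4
  rows 8-11 [u,v=10]: 0000  = hex 0
  rows 12-15 [u,v=11]: 0000  = hex 0
Counterexample vector (row 0 .. row 15) = 0100010000000000
Output column grouped in 4s = 0100 0100 0000 0000 = 0x4400
Convert to decimal digit by digit (value = value*16 + digit):
  4 -> 4
  4*16 + 4 = 68
  68*16 + 0 = 1088
  1088*16 + 0 = 17408
Decimal = 17408

17408


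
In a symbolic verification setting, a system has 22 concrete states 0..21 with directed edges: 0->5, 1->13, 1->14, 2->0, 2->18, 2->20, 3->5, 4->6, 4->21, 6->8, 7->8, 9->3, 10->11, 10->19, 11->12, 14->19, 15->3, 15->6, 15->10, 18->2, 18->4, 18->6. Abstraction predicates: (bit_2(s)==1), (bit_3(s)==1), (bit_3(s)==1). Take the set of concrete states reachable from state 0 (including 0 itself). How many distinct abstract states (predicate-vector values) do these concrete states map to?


BFS from 0:
Concrete reachable: {0, 5}
Abstract via predicates (bit_2(s)==1), (bit_3(s)==1), (bit_3(s)==1):
  (0,0,0) <- {0}
  (1,0,0) <- {5}
Distinct abstract states = 2

2


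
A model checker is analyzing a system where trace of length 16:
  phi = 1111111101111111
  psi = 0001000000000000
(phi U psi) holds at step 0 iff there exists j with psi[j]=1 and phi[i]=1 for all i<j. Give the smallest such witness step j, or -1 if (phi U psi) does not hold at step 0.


(phi U psi) at 0: need smallest j with psi[j]=1 and phi[i]=1 for all i in [0,j).
Scan from step 0:
  step 0: phi=1, psi=0 -> continue
  step 1: phi=1, psi=0 -> continue
  step 2: phi=1, psi=0 -> continue
  step 3: psi=1 and phi held for [0,3) -> witness found
Witness step = 3

3


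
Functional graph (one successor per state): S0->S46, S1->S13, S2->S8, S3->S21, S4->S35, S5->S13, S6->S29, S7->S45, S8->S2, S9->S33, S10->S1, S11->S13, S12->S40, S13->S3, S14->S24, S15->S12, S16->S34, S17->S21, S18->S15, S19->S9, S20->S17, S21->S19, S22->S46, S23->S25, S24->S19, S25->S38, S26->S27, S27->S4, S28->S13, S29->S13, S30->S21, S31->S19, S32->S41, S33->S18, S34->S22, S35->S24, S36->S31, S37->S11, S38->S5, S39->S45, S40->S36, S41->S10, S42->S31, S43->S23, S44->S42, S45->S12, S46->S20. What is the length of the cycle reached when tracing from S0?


Trace from S0 until a state repeats:
  S0 -> S46 -> S20 -> S17 -> S21 -> S19 -> S9 -> S33 -> S18 -> S15 -> S12 -> S40 -> S36 -> S31 -> S19
S19 first seen at step 5, revisited at step 14.
Cycle length = 14 - 5 = 9

9


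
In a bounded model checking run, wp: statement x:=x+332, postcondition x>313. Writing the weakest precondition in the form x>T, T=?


Formula: wp(x:=E, P) = P[E/x] (substitute E for x in postcondition)
Step 1: Postcondition: x>313
Step 2: Substitute x+332 for x: x+332>313
Step 3: Solve for x: x > 313-332 = -19

-19


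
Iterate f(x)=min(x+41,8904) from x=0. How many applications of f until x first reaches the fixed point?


Step 1: x=0, cap=8904, increment=41
Step 2: x grows by 41 each step until capped at 8904; fixed point is x=8904
Step 3: iterations = ceil(8904/41) = 218

218


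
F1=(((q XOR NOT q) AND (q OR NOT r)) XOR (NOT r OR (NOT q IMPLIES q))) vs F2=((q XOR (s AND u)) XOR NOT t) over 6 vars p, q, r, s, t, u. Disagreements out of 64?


F1 = (((q XOR NOT q) AND (q OR NOT r)) XOR (NOT r OR (NOT q IMPLIES q)))
F2 = ((q XOR (s AND u)) XOR NOT t)
Evaluate both on each of 64 rows (bits = p,q,r,s,t,u):
  row 0 [000000]: F1=0 F2=1 (differ) -> 1
  row 1 [000001]: F1=0 F2=1 (differ) -> 1
  row 2 [000010]: F1=0 F2=0 -> 0
  row 3 [000011]: F1=0 F2=0 -> 0
  row 4 [000100]: F1=0 F2=1 (differ) -> 1
  (every remaining row is evaluated the same way; all 64 results are listed next)
Full result column, 8 rows per line (p,q,r fixed per line; s,t,u runs 000..111 left to right):
  rows 0-7 [p,q,r=000]: 11001001  (ones: 4)
  rows 8-15 [p,q,r=001]: 11001001  (ones: 4)
  rows 16-23 [p,q,r=010]: 00110110  (ones: 4)
  rows 24-31 [p,q,r=011]: 00110110  (ones: 4)
  rows 32-39 [p,q,r=100]: 11001001  (ones: 4)
  rows 40-47 [p,q,r=101]: 11001001  (ones: 4)
  rows 48-55 [p,q,r=110]: 00110110  (ones: 4)
  rows 56-63 [p,q,r=111]: 00110110  (ones: 4)
Disagreements = 4+4+4+4+4+4+4+4 = 32

32


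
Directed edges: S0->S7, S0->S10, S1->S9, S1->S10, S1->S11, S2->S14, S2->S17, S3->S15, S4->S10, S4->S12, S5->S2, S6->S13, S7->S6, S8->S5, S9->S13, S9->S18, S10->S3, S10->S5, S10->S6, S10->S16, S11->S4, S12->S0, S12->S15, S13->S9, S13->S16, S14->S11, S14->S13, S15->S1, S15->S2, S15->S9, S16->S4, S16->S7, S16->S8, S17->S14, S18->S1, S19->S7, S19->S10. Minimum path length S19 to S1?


BFS layer-by-layer from S19:
  dist 0: {S19}
  dist 1: {S7, S10}
  dist 2: {S3, S5, S6, S16}
  dist 3: {S2, S4, S8, S13, S15}
  dist 4: {S1, S9, S12, S14, S17}
  -> S1 reached at distance 4
Shortest path length = 4

4


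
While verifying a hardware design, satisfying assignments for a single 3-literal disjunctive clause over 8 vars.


Step 1: Total=2^8=256
Step 2: Unsat when all 3 false: 2^5=32
Step 3: Sat=256-32=224

224


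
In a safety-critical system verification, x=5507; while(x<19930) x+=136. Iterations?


Step 1: x goes from 5507 toward 19930 by 136; the body runs while x<19930, so iterations = ceil((bound-start)/step)
Step 2: Distance=14423
Step 3: ceil(14423/136)=107

107


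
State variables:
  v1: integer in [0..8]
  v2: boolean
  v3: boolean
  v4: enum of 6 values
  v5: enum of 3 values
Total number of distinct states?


State space = product of domain sizes of all variables.
Domain sizes:
  v1 (integer in [0..8]): 9
  v2 (boolean): 2
  v3 (boolean): 2
  v4 (enum of 6 values): 6
  v5 (enum of 3 values): 3
Product = 9 * 2 * 2 * 6 * 3 = 648

648


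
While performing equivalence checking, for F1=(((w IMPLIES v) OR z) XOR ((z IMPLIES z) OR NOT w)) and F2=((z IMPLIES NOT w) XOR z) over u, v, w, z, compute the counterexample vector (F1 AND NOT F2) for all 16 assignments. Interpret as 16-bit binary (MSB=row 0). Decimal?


F1 = (((w IMPLIES v) OR z) XOR ((z IMPLIES z) OR NOT w))
F2 = ((z IMPLIES NOT w) XOR z)
Counterexample to F1=>F2 is where F1=1 and F2=0.
Evaluate each row (bits = u,v,w,z, MSB first):
  row 0 [0000]: F1=0 F2=1 -> F1&~F2 -> 0
  row 1 [0001]: F1=0 F2=0 -> F1&~F2 -> 0
  row 2 [0010]: F1=1 F2=1 -> F1&~F2 -> 0
  row 3 [0011]: F1=0 F2=1 -> F1&~F2 -> 0
  row 4 [0100]: F1=0 F2=1 -> F1&~F2 -> 0
  row 5 [0101]: F1=0 F2=0 -> F1&~F2 -> 0
  row 6 [0110]: F1=0 F2=1 -> F1&~F2 -> 0
  row 7 [0111]: F1=0 F2=1 -> F1&~F2 -> 0
  row 8 [1000]: F1=0 F2=1 -> F1&~F2 -> 0
  row 9 [1001]: F1=0 F2=0 -> F1&~F2 -> 0
  row 10 [1010]: F1=1 F2=1 -> F1&~F2 -> 0
  row 11 [1011]: F1=0 F2=1 -> F1&~F2 -> 0
  row 12 [1100]: F1=0 F2=1 -> F1&~F2 -> 0
  row 13 [1101]: F1=0 F2=0 -> F1&~F2 -> 0
  row 14 [1110]: F1=0 F2=1 -> F1&~F2 -> 0
  row 15 [1111]: F1=0 F2=1 -> F1&~F2 -> 0
Full result column, 4 rows per line (u,v fixed per line; w,z runs 00..11 left to right):
  rows 0-3 [u,v=00]: 0000  = hex 0
  rows 4-7 [u,v=01]: 0000  = hex 0
  rows 8-11 [u,v=10]: 0000  = hex 0
  rows 12-15 [u,v=11]: 0000  = hex 0
Counterexample vector (row 0 .. row 15) = 0000000000000000
Output column grouped in 4s = 0000 0000 0000 0000 = 0x0000
Convert to decimal digit by digit (value = value*16 + digit):
  0 -> 0
  0*16 + 0 = 0
  0*16 + 0 = 0
  0*16 + 0 = 0
Decimal = 0

0


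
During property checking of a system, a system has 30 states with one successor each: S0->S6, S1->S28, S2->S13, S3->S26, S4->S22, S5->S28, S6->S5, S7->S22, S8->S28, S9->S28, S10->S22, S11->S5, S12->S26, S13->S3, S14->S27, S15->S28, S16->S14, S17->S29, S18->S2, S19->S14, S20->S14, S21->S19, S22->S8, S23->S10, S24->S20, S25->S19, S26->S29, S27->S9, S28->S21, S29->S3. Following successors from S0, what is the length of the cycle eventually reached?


Trace from S0 until a state repeats:
  S0 -> S6 -> S5 -> S28 -> S21 -> S19 -> S14 -> S27 -> S9 -> S28
S28 first seen at step 3, revisited at step 9.
Cycle length = 9 - 3 = 6

6


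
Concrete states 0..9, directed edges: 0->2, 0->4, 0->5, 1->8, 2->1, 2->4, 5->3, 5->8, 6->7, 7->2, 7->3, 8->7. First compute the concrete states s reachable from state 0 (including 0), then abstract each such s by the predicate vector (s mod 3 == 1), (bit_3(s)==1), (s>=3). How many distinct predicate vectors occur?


BFS from 0:
Concrete reachable: {0, 1, 2, 3, 4, 5, 7, 8}
Abstract via predicates (s mod 3 == 1), (bit_3(s)==1), (s>=3):
  (0,0,0) <- {0, 2}
  (0,0,1) <- {3, 5}
  (0,1,1) <- {8}
  (1,0,0) <- {1}
  (1,0,1) <- {4, 7}
Distinct abstract states = 5

5


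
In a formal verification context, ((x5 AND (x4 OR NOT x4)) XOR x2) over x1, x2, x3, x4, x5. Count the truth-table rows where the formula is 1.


Formula: ((x5 AND (x4 OR NOT x4)) XOR x2) over 5 vars (32 rows)
Evaluate each row (x1, x2, x3, x4, x5 as bits, MSB first):
  row 0 [00000]: ((0 AND (0 OR NOT 0)) XOR 0) -> 0
  row 1 [00001]: ((1 AND (0 OR NOT 0)) XOR 0) -> 1
  row 2 [00010]: ((0 AND (1 OR NOT 1)) XOR 0) -> 0
  row 3 [00011]: ((1 AND (1 OR NOT 1)) XOR 0) -> 1
  row 4 [00100]: ((0 AND (0 OR NOT 0)) XOR 0) -> 0
  row 5 [00101]: ((1 AND (0 OR NOT 0)) XOR 0) -> 1
  row 6 [00110]: ((0 AND (1 OR NOT 1)) XOR 0) -> 0
  row 7 [00111]: ((1 AND (1 OR NOT 1)) XOR 0) -> 1
  row 8 [01000]: ((0 AND (0 OR NOT 0)) XOR 1) -> 1
  row 9 [01001]: ((1 AND (0 OR NOT 0)) XOR 1) -> 0
  row 10 [01010]: ((0 AND (1 OR NOT 1)) XOR 1) -> 1
  row 11 [01011]: ((1 AND (1 OR NOT 1)) XOR 1) -> 0
  row 12 [01100]: ((0 AND (0 OR NOT 0)) XOR 1) -> 1
  row 13 [01101]: ((1 AND (0 OR NOT 0)) XOR 1) -> 0
  row 14 [01110]: ((0 AND (1 OR NOT 1)) XOR 1) -> 1
  row 15 [01111]: ((1 AND (1 OR NOT 1)) XOR 1) -> 0
  row 16 [10000]: ((0 AND (0 OR NOT 0)) XOR 0) -> 0
  row 17 [10001]: ((1 AND (0 OR NOT 0)) XOR 0) -> 1
  row 18 [10010]: ((0 AND (1 OR NOT 1)) XOR 0) -> 0
  row 19 [10011]: ((1 AND (1 OR NOT 1)) XOR 0) -> 1
  row 20 [10100]: ((0 AND (0 OR NOT 0)) XOR 0) -> 0
  row 21 [10101]: ((1 AND (0 OR NOT 0)) XOR 0) -> 1
  row 22 [10110]: ((0 AND (1 OR NOT 1)) XOR 0) -> 0
  row 23 [10111]: ((1 AND (1 OR NOT 1)) XOR 0) -> 1
  row 24 [11000]: ((0 AND (0 OR NOT 0)) XOR 1) -> 1
  row 25 [11001]: ((1 AND (0 OR NOT 0)) XOR 1) -> 0
  row 26 [11010]: ((0 AND (1 OR NOT 1)) XOR 1) -> 1
  row 27 [11011]: ((1 AND (1 OR NOT 1)) XOR 1) -> 0
  row 28 [11100]: ((0 AND (0 OR NOT 0)) XOR 1) -> 1
  row 29 [11101]: ((1 AND (0 OR NOT 0)) XOR 1) -> 0
  row 30 [11110]: ((0 AND (1 OR NOT 1)) XOR 1) -> 1
  row 31 [11111]: ((1 AND (1 OR NOT 1)) XOR 1) -> 0
Full result column, 8 rows per line (x1,x2 fixed per line; x3,x4,x5 runs 000..111 left to right):
  rows 0-7 [x1,x2=00]: 01010101  (ones: 4)
  rows 8-15 [x1,x2=01]: 10101010  (ones: 4)
  rows 16-23 [x1,x2=10]: 01010101  (ones: 4)
  rows 24-31 [x1,x2=11]: 10101010  (ones: 4)
Count of 1-rows = 4+4+4+4 = 16

16


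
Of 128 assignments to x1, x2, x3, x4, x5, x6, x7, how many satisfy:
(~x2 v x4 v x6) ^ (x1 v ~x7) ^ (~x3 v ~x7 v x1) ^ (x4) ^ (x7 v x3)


CNF with 5 clauses over 7 vars (128 assignments).
An assignment satisfies CNF iff every clause has >=1 true literal.
Check each row (bits = x1,x2,x3,x4,x5,x6,x7; clause T/F shown):
  row 0 [0000000]: clauses=TTTFF -> 0
  row 1 [0000001]: clauses=TFTFT -> 0
  row 2 [0000010]: clauses=TTTFF -> 0
  row 3 [0000011]: clauses=TFTFT -> 0
  row 4 [0000100]: clauses=TTTFF -> 0
  (every remaining row is evaluated the same way; all 128 results are listed next)
Full result column, 8 rows per line (x1,x2,x3,x4 fixed per line; x5,x6,x7 runs 000..111 left to right):
  rows 0-7 [x1,x2,x3,x4=0000]: 00000000  (ones: 0)
  rows 8-15 [x1,x2,x3,x4=0001]: 00000000  (ones: 0)
  rows 16-23 [x1,x2,x3,x4=0010]: 00000000  (ones: 0)
  rows 24-31 [x1,x2,x3,x4=0011]: 10101010  (ones: 4)
  rows 32-39 [x1,x2,x3,x4=0100]: 00000000  (ones: 0)
  rows 40-47 [x1,x2,x3,x4=0101]: 00000000  (ones: 0)
  rows 48-55 [x1,x2,x3,x4=0110]: 00000000  (ones: 0)
  rows 56-63 [x1,x2,x3,x4=0111]: 10101010  (ones: 4)
  rows 64-71 [x1,x2,x3,x4=1000]: 00000000  (ones: 0)
  rows 72-79 [x1,x2,x3,x4=1001]: 01010101  (ones: 4)
  rows 80-87 [x1,x2,x3,x4=1010]: 00000000  (ones: 0)
  rows 88-95 [x1,x2,x3,x4=1011]: 11111111  (ones: 8)
  rows 96-103 [x1,x2,x3,x4=1100]: 00000000  (ones: 0)
  rows 104-111 [x1,x2,x3,x4=1101]: 01010101  (ones: 4)
  rows 112-119 [x1,x2,x3,x4=1110]: 00000000  (ones: 0)
  rows 120-127 [x1,x2,x3,x4=1111]: 11111111  (ones: 8)
Satisfying assignments = 0+0+0+4+0+0+0+4+0+4+0+8+0+4+0+8 = 32

32


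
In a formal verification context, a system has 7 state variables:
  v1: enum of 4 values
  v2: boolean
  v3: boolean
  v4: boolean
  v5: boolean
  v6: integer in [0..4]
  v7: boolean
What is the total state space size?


State space = product of domain sizes of all variables.
Domain sizes:
  v1 (enum of 4 values): 4
  v2 (boolean): 2
  v3 (boolean): 2
  v4 (boolean): 2
  v5 (boolean): 2
  v6 (integer in [0..4]): 5
  v7 (boolean): 2
Product = 4 * 2 * 2 * 2 * 2 * 5 * 2 = 640

640


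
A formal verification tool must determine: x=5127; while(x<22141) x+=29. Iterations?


Step 1: x goes from 5127 toward 22141 by 29; the body runs while x<22141, so iterations = ceil((bound-start)/step)
Step 2: Distance=17014
Step 3: ceil(17014/29)=587

587


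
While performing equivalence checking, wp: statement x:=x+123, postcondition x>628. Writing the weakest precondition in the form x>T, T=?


Formula: wp(x:=E, P) = P[E/x] (substitute E for x in postcondition)
Step 1: Postcondition: x>628
Step 2: Substitute x+123 for x: x+123>628
Step 3: Solve for x: x > 628-123 = 505

505


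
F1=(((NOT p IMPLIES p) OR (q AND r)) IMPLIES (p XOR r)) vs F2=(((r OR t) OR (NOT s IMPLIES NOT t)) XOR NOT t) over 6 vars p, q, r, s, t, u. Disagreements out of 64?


F1 = (((NOT p IMPLIES p) OR (q AND r)) IMPLIES (p XOR r))
F2 = (((r OR t) OR (NOT s IMPLIES NOT t)) XOR NOT t)
Evaluate both on each of 64 rows (bits = p,q,r,s,t,u):
  row 0 [000000]: F1=1 F2=0 (differ) -> 1
  row 1 [000001]: F1=1 F2=0 (differ) -> 1
  row 2 [000010]: F1=1 F2=1 -> 0
  row 3 [000011]: F1=1 F2=1 -> 0
  row 4 [000100]: F1=1 F2=0 (differ) -> 1
  (every remaining row is evaluated the same way; all 64 results are listed next)
Full result column, 8 rows per line (p,q,r fixed per line; s,t,u runs 000..111 left to right):
  rows 0-7 [p,q,r=000]: 11001100  (ones: 4)
  rows 8-15 [p,q,r=001]: 11001100  (ones: 4)
  rows 16-23 [p,q,r=010]: 11001100  (ones: 4)
  rows 24-31 [p,q,r=011]: 11001100  (ones: 4)
  rows 32-39 [p,q,r=100]: 11001100  (ones: 4)
  rows 40-47 [p,q,r=101]: 00110011  (ones: 4)
  rows 48-55 [p,q,r=110]: 11001100  (ones: 4)
  rows 56-63 [p,q,r=111]: 00110011  (ones: 4)
Disagreements = 4+4+4+4+4+4+4+4 = 32

32


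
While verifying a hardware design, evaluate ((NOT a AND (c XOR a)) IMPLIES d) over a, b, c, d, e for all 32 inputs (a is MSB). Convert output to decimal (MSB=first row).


Formula: ((NOT a AND (c XOR a)) IMPLIES d) over a, b, c, d, e (32 rows)
Evaluate each row (bits = a,b,c,d,e, MSB first):
  row 0 [00000]: ((NOT 0 AND (0 XOR 0)) IMPLIES 0) -> 1
  row 1 [00001]: ((NOT 0 AND (0 XOR 0)) IMPLIES 0) -> 1
  row 2 [00010]: ((NOT 0 AND (0 XOR 0)) IMPLIES 1) -> 1
  row 3 [00011]: ((NOT 0 AND (0 XOR 0)) IMPLIES 1) -> 1
  row 4 [00100]: ((NOT 0 AND (1 XOR 0)) IMPLIES 0) -> 0
  row 5 [00101]: ((NOT 0 AND (1 XOR 0)) IMPLIES 0) -> 0
  row 6 [00110]: ((NOT 0 AND (1 XOR 0)) IMPLIES 1) -> 1
  row 7 [00111]: ((NOT 0 AND (1 XOR 0)) IMPLIES 1) -> 1
  row 8 [01000]: ((NOT 0 AND (0 XOR 0)) IMPLIES 0) -> 1
  row 9 [01001]: ((NOT 0 AND (0 XOR 0)) IMPLIES 0) -> 1
  row 10 [01010]: ((NOT 0 AND (0 XOR 0)) IMPLIES 1) -> 1
  row 11 [01011]: ((NOT 0 AND (0 XOR 0)) IMPLIES 1) -> 1
  row 12 [01100]: ((NOT 0 AND (1 XOR 0)) IMPLIES 0) -> 0
  row 13 [01101]: ((NOT 0 AND (1 XOR 0)) IMPLIES 0) -> 0
  row 14 [01110]: ((NOT 0 AND (1 XOR 0)) IMPLIES 1) -> 1
  row 15 [01111]: ((NOT 0 AND (1 XOR 0)) IMPLIES 1) -> 1
  row 16 [10000]: ((NOT 1 AND (0 XOR 1)) IMPLIES 0) -> 1
  row 17 [10001]: ((NOT 1 AND (0 XOR 1)) IMPLIES 0) -> 1
  row 18 [10010]: ((NOT 1 AND (0 XOR 1)) IMPLIES 1) -> 1
  row 19 [10011]: ((NOT 1 AND (0 XOR 1)) IMPLIES 1) -> 1
  row 20 [10100]: ((NOT 1 AND (1 XOR 1)) IMPLIES 0) -> 1
  row 21 [10101]: ((NOT 1 AND (1 XOR 1)) IMPLIES 0) -> 1
  row 22 [10110]: ((NOT 1 AND (1 XOR 1)) IMPLIES 1) -> 1
  row 23 [10111]: ((NOT 1 AND (1 XOR 1)) IMPLIES 1) -> 1
  row 24 [11000]: ((NOT 1 AND (0 XOR 1)) IMPLIES 0) -> 1
  row 25 [11001]: ((NOT 1 AND (0 XOR 1)) IMPLIES 0) -> 1
  row 26 [11010]: ((NOT 1 AND (0 XOR 1)) IMPLIES 1) -> 1
  row 27 [11011]: ((NOT 1 AND (0 XOR 1)) IMPLIES 1) -> 1
  row 28 [11100]: ((NOT 1 AND (1 XOR 1)) IMPLIES 0) -> 1
  row 29 [11101]: ((NOT 1 AND (1 XOR 1)) IMPLIES 0) -> 1
  row 30 [11110]: ((NOT 1 AND (1 XOR 1)) IMPLIES 1) -> 1
  row 31 [11111]: ((NOT 1 AND (1 XOR 1)) IMPLIES 1) -> 1
Full result column, 4 rows per line (a,b,c fixed per line; d,e runs 00..11 left to right):
  rows 0-3 [a,b,c=000]: 1111  = hex F
  rows 4-7 [a,b,c=001]: 0011  = hex 3
  rows 8-11 [a,b,c=010]: 1111  = hex F
  rows 12-15 [a,b,c=011]: 0011  = hex 3
  rows 16-19 [a,b,c=100]: 1111  = hex F
  rows 20-23 [a,b,c=101]: 1111  = hex F
  rows 24-27 [a,b,c=110]: 1111  = hex F
  rows 28-31 [a,b,c=111]: 1111  = hex F
Output column (row 0 .. row 31) = 11110011111100111111111111111111
Output column grouped in 4s = 1111 0011 1111 0011 1111 1111 1111 1111 = 0xF3F3FFFF
Convert to decimal digit by digit (value = value*16 + digit):
  F -> 15
  15*16 + 3 = 243
  243*16 + 15 (F) = 3903
  3903*16 + 3 = 62451
  62451*16 + 15 (F) = 999231
  999231*16 + 15 (F) = 15987711
  15987711*16 + 15 (F) = 255803391
  255803391*16 + 15 (F) = 4092854271
Decimal = 4092854271

4092854271


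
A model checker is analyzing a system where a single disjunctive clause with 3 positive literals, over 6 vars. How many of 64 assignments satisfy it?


Step 1: Total=2^6=64
Step 2: Unsat when all 3 false: 2^3=8
Step 3: Sat=64-8=56

56


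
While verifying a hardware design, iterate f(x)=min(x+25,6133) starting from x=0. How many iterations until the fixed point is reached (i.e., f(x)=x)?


Step 1: x=0, cap=6133, increment=25
Step 2: x grows by 25 each step until capped at 6133; fixed point is x=6133
Step 3: iterations = ceil(6133/25) = 246

246


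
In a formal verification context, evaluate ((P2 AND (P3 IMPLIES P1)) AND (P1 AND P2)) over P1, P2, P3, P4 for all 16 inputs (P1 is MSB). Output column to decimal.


Formula: ((P2 AND (P3 IMPLIES P1)) AND (P1 AND P2)) over P1, P2, P3, P4 (16 rows)
Evaluate each row (bits = P1,P2,P3,P4, MSB first):
  row 0 [0000]: ((0 AND (0 IMPLIES 0)) AND (0 AND 0)) -> 0
  row 1 [0001]: ((0 AND (0 IMPLIES 0)) AND (0 AND 0)) -> 0
  row 2 [0010]: ((0 AND (1 IMPLIES 0)) AND (0 AND 0)) -> 0
  row 3 [0011]: ((0 AND (1 IMPLIES 0)) AND (0 AND 0)) -> 0
  row 4 [0100]: ((1 AND (0 IMPLIES 0)) AND (0 AND 1)) -> 0
  row 5 [0101]: ((1 AND (0 IMPLIES 0)) AND (0 AND 1)) -> 0
  row 6 [0110]: ((1 AND (1 IMPLIES 0)) AND (0 AND 1)) -> 0
  row 7 [0111]: ((1 AND (1 IMPLIES 0)) AND (0 AND 1)) -> 0
  row 8 [1000]: ((0 AND (0 IMPLIES 1)) AND (1 AND 0)) -> 0
  row 9 [1001]: ((0 AND (0 IMPLIES 1)) AND (1 AND 0)) -> 0
  row 10 [1010]: ((0 AND (1 IMPLIES 1)) AND (1 AND 0)) -> 0
  row 11 [1011]: ((0 AND (1 IMPLIES 1)) AND (1 AND 0)) -> 0
  row 12 [1100]: ((1 AND (0 IMPLIES 1)) AND (1 AND 1)) -> 1
  row 13 [1101]: ((1 AND (0 IMPLIES 1)) AND (1 AND 1)) -> 1
  row 14 [1110]: ((1 AND (1 IMPLIES 1)) AND (1 AND 1)) -> 1
  row 15 [1111]: ((1 AND (1 IMPLIES 1)) AND (1 AND 1)) -> 1
Full result column, 4 rows per line (P1,P2 fixed per line; P3,P4 runs 00..11 left to right):
  rows 0-3 [P1,P2=00]: 0000  = hex 0
  rows 4-7 [P1,P2=01]: 0000  = hex 0
  rows 8-11 [P1,P2=10]: 0000  = hex 0
  rows 12-15 [P1,P2=11]: 1111  = hex F
Output column (row 0 .. row 15) = 0000000000001111
Output column grouped in 4s = 0000 0000 0000 1111 = 0x000F
Convert to decimal digit by digit (value = value*16 + digit):
  0 -> 0
  0*16 + 0 = 0
  0*16 + 0 = 0
  0*16 + 15 (F) = 15
Decimal = 15

15


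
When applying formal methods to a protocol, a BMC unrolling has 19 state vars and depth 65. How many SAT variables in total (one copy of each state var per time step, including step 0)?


BMC unrolls to depth k, creating one copy of each state var for steps 0..k.
Step count = 65 + 1 = 66 (steps 0 through 65)
Vars per step = 19
Total = 19 * 66 = 1254

1254


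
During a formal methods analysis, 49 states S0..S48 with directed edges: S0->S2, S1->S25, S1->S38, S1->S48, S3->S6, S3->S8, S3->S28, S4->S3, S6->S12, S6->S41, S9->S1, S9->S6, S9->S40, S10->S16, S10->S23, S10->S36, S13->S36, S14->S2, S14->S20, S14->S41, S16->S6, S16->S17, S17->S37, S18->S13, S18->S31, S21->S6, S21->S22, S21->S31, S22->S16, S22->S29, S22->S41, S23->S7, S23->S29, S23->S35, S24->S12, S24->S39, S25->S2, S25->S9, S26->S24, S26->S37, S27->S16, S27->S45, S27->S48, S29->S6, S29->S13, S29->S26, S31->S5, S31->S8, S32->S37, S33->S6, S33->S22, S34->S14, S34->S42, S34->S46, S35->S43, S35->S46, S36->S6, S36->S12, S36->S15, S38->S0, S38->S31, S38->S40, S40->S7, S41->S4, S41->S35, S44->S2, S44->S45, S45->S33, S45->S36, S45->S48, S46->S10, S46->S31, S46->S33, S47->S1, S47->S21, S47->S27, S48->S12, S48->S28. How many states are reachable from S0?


BFS from S0:
  layer 0: {S0}
  layer 1: {S2}
Reachable set: {S0, S2}
Count = 2

2


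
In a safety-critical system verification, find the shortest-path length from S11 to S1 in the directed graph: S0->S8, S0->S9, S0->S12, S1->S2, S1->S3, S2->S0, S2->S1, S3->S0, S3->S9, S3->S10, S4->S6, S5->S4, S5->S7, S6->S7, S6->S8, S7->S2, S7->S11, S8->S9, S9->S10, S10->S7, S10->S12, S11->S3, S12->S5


BFS layer-by-layer from S11:
  dist 0: {S11}
  dist 1: {S3}
  dist 2: {S0, S9, S10}
  dist 3: {S7, S8, S12}
  dist 4: {S2, S5}
  dist 5: {S1, S4}
  -> S1 reached at distance 5
Shortest path length = 5

5


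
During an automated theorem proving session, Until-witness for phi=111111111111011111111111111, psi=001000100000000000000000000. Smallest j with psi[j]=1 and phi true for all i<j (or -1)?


(phi U psi) at 0: need smallest j with psi[j]=1 and phi[i]=1 for all i in [0,j).
Scan from step 0:
  step 0: phi=1, psi=0 -> continue
  step 1: phi=1, psi=0 -> continue
  step 2: psi=1 and phi held for [0,2) -> witness found
Witness step = 2

2


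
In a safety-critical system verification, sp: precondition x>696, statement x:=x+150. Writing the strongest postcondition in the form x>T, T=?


Formula: sp(P, x:=E) = exists old_x. (x = E[old_x/x]) AND P[old_x/x] (old_x is the value of x before the assignment; eliminate old_x by solving x = E[old_x/x] for old_x)
Step 1: Precondition P: x>696, i.e. old_x > 696
Step 2: Assignment gives x = old_x + 150, so old_x = x - 150
Step 3: Substitute into P: x - 150 > 696
Step 4: Simplify: x > 696+150 = 846

846


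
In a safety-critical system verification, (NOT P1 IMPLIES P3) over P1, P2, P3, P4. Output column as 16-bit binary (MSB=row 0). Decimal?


Formula: (NOT P1 IMPLIES P3) over P1, P2, P3, P4 (16 rows)
Evaluate each row (bits = P1,P2,P3,P4, MSB first):
  row 0 [0000]: (NOT 0 IMPLIES 0) -> 0
  row 1 [0001]: (NOT 0 IMPLIES 0) -> 0
  row 2 [0010]: (NOT 0 IMPLIES 1) -> 1
  row 3 [0011]: (NOT 0 IMPLIES 1) -> 1
  row 4 [0100]: (NOT 0 IMPLIES 0) -> 0
  row 5 [0101]: (NOT 0 IMPLIES 0) -> 0
  row 6 [0110]: (NOT 0 IMPLIES 1) -> 1
  row 7 [0111]: (NOT 0 IMPLIES 1) -> 1
  row 8 [1000]: (NOT 1 IMPLIES 0) -> 1
  row 9 [1001]: (NOT 1 IMPLIES 0) -> 1
  row 10 [1010]: (NOT 1 IMPLIES 1) -> 1
  row 11 [1011]: (NOT 1 IMPLIES 1) -> 1
  row 12 [1100]: (NOT 1 IMPLIES 0) -> 1
  row 13 [1101]: (NOT 1 IMPLIES 0) -> 1
  row 14 [1110]: (NOT 1 IMPLIES 1) -> 1
  row 15 [1111]: (NOT 1 IMPLIES 1) -> 1
Full result column, 4 rows per line (P1,P2 fixed per line; P3,P4 runs 00..11 left to right):
  rows 0-3 [P1,P2=00]: 0011  = hex 3
  rows 4-7 [P1,P2=01]: 0011  = hex 3
  rows 8-11 [P1,P2=10]: 1111  = hex F
  rows 12-15 [P1,P2=11]: 1111  = hex F
Output column (row 0 .. row 15) = 0011001111111111
Output column grouped in 4s = 0011 0011 1111 1111 = 0x33FF
Convert to decimal digit by digit (value = value*16 + digit):
  3 -> 3
  3*16 + 3 = 51
  51*16 + 15 (F) = 831
  831*16 + 15 (F) = 13311
Decimal = 13311

13311


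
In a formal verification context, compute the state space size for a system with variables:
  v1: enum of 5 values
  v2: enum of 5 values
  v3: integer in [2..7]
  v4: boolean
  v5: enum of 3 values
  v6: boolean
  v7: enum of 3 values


State space = product of domain sizes of all variables.
Domain sizes:
  v1 (enum of 5 values): 5
  v2 (enum of 5 values): 5
  v3 (integer in [2..7]): 6
  v4 (boolean): 2
  v5 (enum of 3 values): 3
  v6 (boolean): 2
  v7 (enum of 3 values): 3
Product = 5 * 5 * 6 * 2 * 3 * 2 * 3 = 5400

5400


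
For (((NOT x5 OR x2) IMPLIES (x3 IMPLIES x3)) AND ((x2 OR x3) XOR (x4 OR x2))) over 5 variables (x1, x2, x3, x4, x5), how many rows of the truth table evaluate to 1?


Formula: (((NOT x5 OR x2) IMPLIES (x3 IMPLIES x3)) AND ((x2 OR x3) XOR (x4 OR x2))) over 5 vars (32 rows)
Evaluate each row (x1, x2, x3, x4, x5 as bits, MSB first):
  row 0 [00000]: (((NOT 0 OR 0) IMPLIES (0 IMPLIES 0)) AND ((0 OR 0) XOR (0 OR 0))) -> 0
  row 1 [00001]: (((NOT 1 OR 0) IMPLIES (0 IMPLIES 0)) AND ((0 OR 0) XOR (0 OR 0))) -> 0
  row 2 [00010]: (((NOT 0 OR 0) IMPLIES (0 IMPLIES 0)) AND ((0 OR 0) XOR (1 OR 0))) -> 1
  row 3 [00011]: (((NOT 1 OR 0) IMPLIES (0 IMPLIES 0)) AND ((0 OR 0) XOR (1 OR 0))) -> 1
  row 4 [00100]: (((NOT 0 OR 0) IMPLIES (1 IMPLIES 1)) AND ((0 OR 1) XOR (0 OR 0))) -> 1
  row 5 [00101]: (((NOT 1 OR 0) IMPLIES (1 IMPLIES 1)) AND ((0 OR 1) XOR (0 OR 0))) -> 1
  row 6 [00110]: (((NOT 0 OR 0) IMPLIES (1 IMPLIES 1)) AND ((0 OR 1) XOR (1 OR 0))) -> 0
  row 7 [00111]: (((NOT 1 OR 0) IMPLIES (1 IMPLIES 1)) AND ((0 OR 1) XOR (1 OR 0))) -> 0
  row 8 [01000]: (((NOT 0 OR 1) IMPLIES (0 IMPLIES 0)) AND ((1 OR 0) XOR (0 OR 1))) -> 0
  row 9 [01001]: (((NOT 1 OR 1) IMPLIES (0 IMPLIES 0)) AND ((1 OR 0) XOR (0 OR 1))) -> 0
  row 10 [01010]: (((NOT 0 OR 1) IMPLIES (0 IMPLIES 0)) AND ((1 OR 0) XOR (1 OR 1))) -> 0
  row 11 [01011]: (((NOT 1 OR 1) IMPLIES (0 IMPLIES 0)) AND ((1 OR 0) XOR (1 OR 1))) -> 0
  row 12 [01100]: (((NOT 0 OR 1) IMPLIES (1 IMPLIES 1)) AND ((1 OR 1) XOR (0 OR 1))) -> 0
  row 13 [01101]: (((NOT 1 OR 1) IMPLIES (1 IMPLIES 1)) AND ((1 OR 1) XOR (0 OR 1))) -> 0
  row 14 [01110]: (((NOT 0 OR 1) IMPLIES (1 IMPLIES 1)) AND ((1 OR 1) XOR (1 OR 1))) -> 0
  row 15 [01111]: (((NOT 1 OR 1) IMPLIES (1 IMPLIES 1)) AND ((1 OR 1) XOR (1 OR 1))) -> 0
  row 16 [10000]: (((NOT 0 OR 0) IMPLIES (0 IMPLIES 0)) AND ((0 OR 0) XOR (0 OR 0))) -> 0
  row 17 [10001]: (((NOT 1 OR 0) IMPLIES (0 IMPLIES 0)) AND ((0 OR 0) XOR (0 OR 0))) -> 0
  row 18 [10010]: (((NOT 0 OR 0) IMPLIES (0 IMPLIES 0)) AND ((0 OR 0) XOR (1 OR 0))) -> 1
  row 19 [10011]: (((NOT 1 OR 0) IMPLIES (0 IMPLIES 0)) AND ((0 OR 0) XOR (1 OR 0))) -> 1
  row 20 [10100]: (((NOT 0 OR 0) IMPLIES (1 IMPLIES 1)) AND ((0 OR 1) XOR (0 OR 0))) -> 1
  row 21 [10101]: (((NOT 1 OR 0) IMPLIES (1 IMPLIES 1)) AND ((0 OR 1) XOR (0 OR 0))) -> 1
  row 22 [10110]: (((NOT 0 OR 0) IMPLIES (1 IMPLIES 1)) AND ((0 OR 1) XOR (1 OR 0))) -> 0
  row 23 [10111]: (((NOT 1 OR 0) IMPLIES (1 IMPLIES 1)) AND ((0 OR 1) XOR (1 OR 0))) -> 0
  row 24 [11000]: (((NOT 0 OR 1) IMPLIES (0 IMPLIES 0)) AND ((1 OR 0) XOR (0 OR 1))) -> 0
  row 25 [11001]: (((NOT 1 OR 1) IMPLIES (0 IMPLIES 0)) AND ((1 OR 0) XOR (0 OR 1))) -> 0
  row 26 [11010]: (((NOT 0 OR 1) IMPLIES (0 IMPLIES 0)) AND ((1 OR 0) XOR (1 OR 1))) -> 0
  row 27 [11011]: (((NOT 1 OR 1) IMPLIES (0 IMPLIES 0)) AND ((1 OR 0) XOR (1 OR 1))) -> 0
  row 28 [11100]: (((NOT 0 OR 1) IMPLIES (1 IMPLIES 1)) AND ((1 OR 1) XOR (0 OR 1))) -> 0
  row 29 [11101]: (((NOT 1 OR 1) IMPLIES (1 IMPLIES 1)) AND ((1 OR 1) XOR (0 OR 1))) -> 0
  row 30 [11110]: (((NOT 0 OR 1) IMPLIES (1 IMPLIES 1)) AND ((1 OR 1) XOR (1 OR 1))) -> 0
  row 31 [11111]: (((NOT 1 OR 1) IMPLIES (1 IMPLIES 1)) AND ((1 OR 1) XOR (1 OR 1))) -> 0
Full result column, 8 rows per line (x1,x2 fixed per line; x3,x4,x5 runs 000..111 left to right):
  rows 0-7 [x1,x2=00]: 00111100  (ones: 4)
  rows 8-15 [x1,x2=01]: 00000000  (ones: 0)
  rows 16-23 [x1,x2=10]: 00111100  (ones: 4)
  rows 24-31 [x1,x2=11]: 00000000  (ones: 0)
Count of 1-rows = 4+0+4+0 = 8

8


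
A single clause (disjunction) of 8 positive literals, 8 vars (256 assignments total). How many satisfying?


Step 1: Total=2^8=256
Step 2: Unsat when all 8 false: 2^0=1
Step 3: Sat=256-1=255

255


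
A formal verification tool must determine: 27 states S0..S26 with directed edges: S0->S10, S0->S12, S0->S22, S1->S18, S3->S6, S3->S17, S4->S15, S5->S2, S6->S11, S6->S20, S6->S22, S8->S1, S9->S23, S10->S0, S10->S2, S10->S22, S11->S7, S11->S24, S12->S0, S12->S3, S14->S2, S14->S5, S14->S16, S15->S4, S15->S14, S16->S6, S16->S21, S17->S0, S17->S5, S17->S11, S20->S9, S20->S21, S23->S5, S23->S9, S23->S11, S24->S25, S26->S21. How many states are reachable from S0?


BFS from S0:
  layer 0: {S0}
  layer 1: {S10, S12, S22}
  layer 2: {S2, S3}
  layer 3: {S6, S17}
  layer 4: {S5, S11, S20}
  layer 5: {S7, S9, S21, S24}
  layer 6: {S23, S25}
Reachable set: {S0, S2, S3, S5, S6, S7, S9, S10, S11, S12, S17, S20, S21, S22, S23, S24, S25}
Count = 17

17


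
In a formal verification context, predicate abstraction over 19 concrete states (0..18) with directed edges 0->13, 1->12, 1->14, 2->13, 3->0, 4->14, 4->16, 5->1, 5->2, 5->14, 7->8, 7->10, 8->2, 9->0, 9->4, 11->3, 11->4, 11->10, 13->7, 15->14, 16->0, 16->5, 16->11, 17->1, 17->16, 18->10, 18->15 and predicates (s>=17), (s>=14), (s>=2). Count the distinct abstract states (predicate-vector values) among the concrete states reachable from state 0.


BFS from 0:
Concrete reachable: {0, 2, 7, 8, 10, 13}
Abstract via predicates (s>=17), (s>=14), (s>=2):
  (0,0,0) <- {0}
  (0,0,1) <- {2, 7, 8, 10, 13}
Distinct abstract states = 2

2
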